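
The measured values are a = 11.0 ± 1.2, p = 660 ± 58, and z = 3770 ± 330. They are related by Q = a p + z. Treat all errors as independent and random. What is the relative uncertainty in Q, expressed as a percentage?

Let w = a·p = 7260. δw/w = √((1·δa/a)² + (1·δp/p)²) = √(0.0119 + 0.00772) = 0.140, so δw = 1020.
Q = w + z: δQ = √(δw² + δz²) = √(1.03e+06 + 1.09e+05) = 1070
Q = 11000, so δQ/Q = 1070/11000 = 0.0969.

9.69%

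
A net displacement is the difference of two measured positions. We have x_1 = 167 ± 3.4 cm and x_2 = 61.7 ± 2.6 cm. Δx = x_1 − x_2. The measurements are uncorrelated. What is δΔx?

4.28 cm

Absolute uncertainties add in quadrature for a linear combination:
  (δx_1)² = 11.6;  (δx_2)² = 6.76
δΔx = √(18.3) = 4.28 cm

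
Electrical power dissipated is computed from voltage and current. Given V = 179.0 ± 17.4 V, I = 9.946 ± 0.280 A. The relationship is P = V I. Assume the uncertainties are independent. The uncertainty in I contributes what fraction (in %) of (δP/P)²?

7.74%

(δP/P)² = (1·δV/V)² + (1·δI/I)²
  V term: (1×0.0972)² = 0.00945
  I term: (1×0.0282)² = 0.000793
Total = 0.0102. Share from I = 0.000793/0.0102 = 0.0774.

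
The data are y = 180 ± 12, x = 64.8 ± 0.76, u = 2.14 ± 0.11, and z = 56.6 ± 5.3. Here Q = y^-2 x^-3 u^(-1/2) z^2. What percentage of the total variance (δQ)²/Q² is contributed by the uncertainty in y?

32.5%

(δQ/Q)² = (-2·δy/y)² + (-3·δx/x)² + (−½·δu/u)² + (2·δz/z)²
  y term: (-2×0.0667)² = 0.0178
  x term: (-3×0.0117)² = 0.00124
  u term: (-0.5×0.0514)² = 0.000661
  z term: (2×0.0936)² = 0.0351
Total = 0.0547. Share from y = 0.0178/0.0547 = 0.325.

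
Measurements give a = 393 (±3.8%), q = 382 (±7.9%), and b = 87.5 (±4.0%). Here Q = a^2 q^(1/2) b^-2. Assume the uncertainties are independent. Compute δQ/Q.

Relative error in a monomial: (δQ/Q)² = Σ (nᵢ · δxᵢ/xᵢ)².
  (2·δa/a)² = (2×0.0380)² = 0.00578;  (½·δq/q)² = (0.5×0.0790)² = 0.00156;  (-2·δb/b)² = (-2×0.0400)² = 0.00640
δQ/Q = √(0.0137) = 0.117

0.117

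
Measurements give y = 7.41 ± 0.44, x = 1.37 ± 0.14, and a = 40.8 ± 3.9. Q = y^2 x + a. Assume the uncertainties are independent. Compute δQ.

Let p = y^2·x = 75.2. δp/p = √((2·δy/y)² + (1·δx/x)²) = √(0.0141 + 0.0104) = 0.157, so δp = 11.8.
Q = p + a: δQ = √(δp² + δa²) = √(139 + 15.2) = 12.4

12.4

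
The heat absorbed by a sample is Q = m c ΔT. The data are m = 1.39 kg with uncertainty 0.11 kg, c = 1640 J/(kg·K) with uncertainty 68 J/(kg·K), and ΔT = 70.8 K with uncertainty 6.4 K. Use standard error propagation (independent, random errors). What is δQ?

Since Q is a product/quotient, work with relative uncertainties:
  (1·δm/m)² = (1×0.0791)² = 0.00626;  (1·δc/c)² = (1×0.0415)² = 0.00172;  (1·δΔT/ΔT)² = (1×0.0904)² = 0.00817
δQ/Q = √(0.0162) = 0.127
Q = 1.61e+05 J, so δQ = 0.127 × 1.61e+05 = 20500 J.

20500 J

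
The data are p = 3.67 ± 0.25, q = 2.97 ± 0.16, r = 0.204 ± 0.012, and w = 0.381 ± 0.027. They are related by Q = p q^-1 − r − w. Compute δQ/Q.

0.171

Let h = p·q^-1 = 1.24. δh/h = √((1·δp/p)² + (-1·δq/q)²) = √(0.00464 + 0.00290) = 0.0868, so δh = 0.107.
Q = h − r − w: δQ = √(δh² + δr² + δw²) = √(0.0115 + 0.000144 + 0.000729) = 0.111
Q = 0.651, so δQ/Q = 0.111/0.651 = 0.171.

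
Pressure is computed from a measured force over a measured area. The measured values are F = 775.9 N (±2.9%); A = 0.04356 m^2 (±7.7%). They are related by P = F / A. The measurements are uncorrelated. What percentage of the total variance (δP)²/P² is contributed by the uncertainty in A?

87.6%

(δP/P)² = (1·δF/F)² + (-1·δA/A)²
  F term: (1×0.0290)² = 0.000841
  A term: (-1×0.0770)² = 0.00593
Total = 0.00677. Share from A = 0.00593/0.00677 = 0.876.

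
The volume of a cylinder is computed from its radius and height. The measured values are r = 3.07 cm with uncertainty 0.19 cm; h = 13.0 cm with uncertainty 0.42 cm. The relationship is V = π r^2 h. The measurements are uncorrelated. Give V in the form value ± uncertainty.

385 ± 49.2 cm^3

Since V is a product/quotient, work with relative uncertainties:
  (2·δr/r)² = (2×0.0619)² = 0.0153;  (1·δh/h)² = (1×0.0323)² = 0.00104
δV/V = √(0.0164) = 0.128
V = 385 cm^3, so δV = 0.128 × 385 = 49.2 cm^3.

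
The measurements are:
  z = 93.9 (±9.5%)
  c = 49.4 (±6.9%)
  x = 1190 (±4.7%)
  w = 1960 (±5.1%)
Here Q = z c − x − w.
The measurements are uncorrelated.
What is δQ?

557

Let p = z·c = 4640. δp/p = √((1·δz/z)² + (1·δc/c)²) = √(0.00903 + 0.00476) = 0.117, so δp = 545.
Q = p − x − w: δQ = √(δp² + δx² + δw²) = √(2.97e+05 + 3130 + 9990) = 557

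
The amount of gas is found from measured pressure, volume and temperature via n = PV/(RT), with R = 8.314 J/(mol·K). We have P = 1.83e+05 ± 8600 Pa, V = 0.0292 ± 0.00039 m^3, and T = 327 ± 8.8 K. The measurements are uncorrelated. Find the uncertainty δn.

Each factor contributes (exponent × relative error)² to (δn/n)²:
  (1·δP/P)² = (1×0.0470)² = 0.00221;  (1·δV/V)² = (1×0.0134)² = 0.000178;  (-1·δT/T)² = (-1×0.0269)² = 0.000724
δn/n = √(0.00311) = 0.0558
n = 1.97 mol, so δn = 0.0558 × 1.97 = 0.110 mol.

0.110 mol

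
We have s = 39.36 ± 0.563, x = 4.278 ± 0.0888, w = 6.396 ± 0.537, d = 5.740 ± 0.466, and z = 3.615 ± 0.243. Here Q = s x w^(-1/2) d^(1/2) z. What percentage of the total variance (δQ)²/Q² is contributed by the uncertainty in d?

(δQ/Q)² = (1·δs/s)² + (1·δx/x)² + (−½·δw/w)² + (½·δd/d)² + (1·δz/z)²
  s term: (1×0.0143)² = 0.000205
  x term: (1×0.0208)² = 0.000431
  w term: (-0.5×0.0840)² = 0.00176
  d term: (0.5×0.0812)² = 0.00165
  z term: (1×0.0672)² = 0.00452
Total = 0.00856. Share from d = 0.00165/0.00856 = 0.192.

19.2%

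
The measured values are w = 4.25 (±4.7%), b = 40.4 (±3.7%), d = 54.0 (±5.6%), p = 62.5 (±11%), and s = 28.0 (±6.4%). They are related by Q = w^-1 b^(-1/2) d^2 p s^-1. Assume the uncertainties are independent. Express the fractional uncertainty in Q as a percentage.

Since Q is a product/quotient, work with relative uncertainties:
  (-1·δw/w)² = (-1×0.0470)² = 0.00221;  (−½·δb/b)² = (-0.5×0.0370)² = 0.000342;  (2·δd/d)² = (2×0.0560)² = 0.0125;  (1·δp/p)² = (1×0.110)² = 0.0121;  (-1·δs/s)² = (-1×0.0640)² = 0.00410
δQ/Q = √(0.0313) = 0.177

17.7%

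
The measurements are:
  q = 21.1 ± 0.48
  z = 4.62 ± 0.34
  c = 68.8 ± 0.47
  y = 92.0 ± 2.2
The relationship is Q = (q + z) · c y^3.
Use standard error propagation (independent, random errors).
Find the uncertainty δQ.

Let u = q + z = 25.7. δu = √(δq² + δz²) = √(0.230 + 0.116) = 0.588, so δu/u = 0.0229.
Q is then a monomial in u, c, y:
δQ/Q = √((δu/u)² + (1·δc/c)² + (3·δy/y)²) = √(0.000523 + 4.67e-05 + 0.00515) = 0.0756
Q = 1.38e+09, so δQ = 0.0756 × 1.38e+09 = 1.04e+08.

1.04e+08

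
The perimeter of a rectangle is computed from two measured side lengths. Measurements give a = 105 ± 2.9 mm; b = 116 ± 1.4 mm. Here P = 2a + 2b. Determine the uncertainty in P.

Sums and differences: (δP)² = Σ (cᵢ δxᵢ)².
  (2·δa)² = 33.6;  (2·δb)² = 7.84
δP = √(41.5) = 6.44 mm

6.44 mm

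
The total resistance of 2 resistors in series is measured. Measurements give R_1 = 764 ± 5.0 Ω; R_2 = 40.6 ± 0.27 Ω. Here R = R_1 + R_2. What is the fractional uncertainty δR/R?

Absolute uncertainties add in quadrature for a linear combination:
  (δR_1)² = 25.0;  (δR_2)² = 0.0729
δR = √(25.1) = 5.01 Ω
R = 805 Ω, so δR/R = 5.01/805 = 0.00622.

0.00622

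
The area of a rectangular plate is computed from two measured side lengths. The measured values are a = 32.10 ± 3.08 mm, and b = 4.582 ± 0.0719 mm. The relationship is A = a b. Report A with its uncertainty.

147.1 ± 14.3 mm^2

Products/powers → add relative errors in quadrature, weighted by exponent:
  (1·δa/a)² = (1×0.0960)² = 0.00921;  (1·δb/b)² = (1×0.0157)² = 0.000246
δA/A = √(0.00945) = 0.0972
A = 147.1 mm^2, so δA = 0.0972 × 147.1 = 14.3 mm^2.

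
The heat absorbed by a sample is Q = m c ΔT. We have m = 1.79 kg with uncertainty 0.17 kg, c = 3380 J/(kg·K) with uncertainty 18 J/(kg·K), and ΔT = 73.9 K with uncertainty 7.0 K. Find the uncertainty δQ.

60000 J

Products/powers → add relative errors in quadrature, weighted by exponent:
  (1·δm/m)² = (1×0.0950)² = 0.00902;  (1·δc/c)² = (1×0.00533)² = 2.84e-05;  (1·δΔT/ΔT)² = (1×0.0947)² = 0.00897
δQ/Q = √(0.0180) = 0.134
Q = 4.47e+05 J, so δQ = 0.134 × 4.47e+05 = 60000 J.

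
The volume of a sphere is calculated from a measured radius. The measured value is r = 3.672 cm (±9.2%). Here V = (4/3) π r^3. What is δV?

57.2 cm^3

V is a product of powers, so relative uncertainties combine in quadrature:
  (3·δr/r)² = (3×0.0920)² = 0.0762
δV/V = √(0.0762) = 0.276
V = 207.4 cm^3, so δV = 0.276 × 207.4 = 57.2 cm^3.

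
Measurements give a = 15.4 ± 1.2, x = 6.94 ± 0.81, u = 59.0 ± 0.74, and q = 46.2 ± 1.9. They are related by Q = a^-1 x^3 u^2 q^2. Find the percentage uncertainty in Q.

Relative error in a monomial: (δQ/Q)² = Σ (nᵢ · δxᵢ/xᵢ)².
  (-1·δa/a)² = (-1×0.0779)² = 0.00607;  (3·δx/x)² = (3×0.117)² = 0.123;  (2·δu/u)² = (2×0.0125)² = 0.000629;  (2·δq/q)² = (2×0.0411)² = 0.00677
δQ/Q = √(0.136) = 0.369

36.9%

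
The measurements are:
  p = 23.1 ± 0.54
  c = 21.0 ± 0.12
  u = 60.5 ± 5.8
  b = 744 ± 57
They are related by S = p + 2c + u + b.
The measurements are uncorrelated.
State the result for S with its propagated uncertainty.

870 ± 57.3

For a sum/difference, combine absolute errors in quadrature:
  (δp)² = 0.292;  (2·δc)² = 0.0576;  (δu)² = 33.6;  (δb)² = 3250
δS = √(3280) = 57.3
S = 870.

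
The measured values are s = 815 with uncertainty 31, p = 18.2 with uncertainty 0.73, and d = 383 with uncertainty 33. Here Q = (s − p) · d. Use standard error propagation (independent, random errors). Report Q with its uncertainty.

(3.05 ± 0.289) × 10^5

Let u = s − p = 797. δu = √(δs² + δp²) = √(961 + 0.533) = 31.0, so δu/u = 0.0389.
Q is then a monomial in u, d:
δQ/Q = √((δu/u)² + (1·δd/d)²) = √(0.00151 + 0.00742) = 0.0945
Q = 3.05e+05, so δQ = 0.0945 × 3.05e+05 = 28900.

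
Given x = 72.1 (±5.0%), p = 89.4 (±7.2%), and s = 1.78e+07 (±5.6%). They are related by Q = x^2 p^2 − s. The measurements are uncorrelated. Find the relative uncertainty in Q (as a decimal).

0.310

Let w = x^2·p^2 = 4.15e+07. δw/w = √((2·δx/x)² + (2·δp/p)²) = √(0.0100 + 0.0207) = 0.175, so δw = 7.28e+06.
Q = w − s: δQ = √(δw² + δs²) = √(5.31e+13 + 9.94e+11) = 7.35e+06
Q = 2.37e+07, so δQ/Q = 7.35e+06/2.37e+07 = 0.310.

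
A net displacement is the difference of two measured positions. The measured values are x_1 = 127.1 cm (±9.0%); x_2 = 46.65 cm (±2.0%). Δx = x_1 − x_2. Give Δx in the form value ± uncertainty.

Each term contributes (cᵢ δxᵢ)² to (δΔx)²:
  (δx_1)² = 131;  (δx_2)² = 0.870
δΔx = √(132) = 11.5 cm
Δx = 80.45 cm.

80.45 ± 11.5 cm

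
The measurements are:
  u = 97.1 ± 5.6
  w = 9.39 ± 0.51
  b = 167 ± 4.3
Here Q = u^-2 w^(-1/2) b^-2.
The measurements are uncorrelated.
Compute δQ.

Q is a product of powers, so relative uncertainties combine in quadrature:
  (-2·δu/u)² = (-2×0.0577)² = 0.0133;  (−½·δw/w)² = (-0.5×0.0543)² = 0.000737;  (-2·δb/b)² = (-2×0.0257)² = 0.00265
δQ/Q = √(0.0167) = 0.129
Q = 1.24e-09, so δQ = 0.129 × 1.24e-09 = 1.6e-10.

1.6e-10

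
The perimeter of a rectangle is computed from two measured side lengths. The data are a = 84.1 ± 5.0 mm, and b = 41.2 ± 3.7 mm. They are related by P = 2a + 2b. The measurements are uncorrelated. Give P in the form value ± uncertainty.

Sums and differences: (δP)² = Σ (cᵢ δxᵢ)².
  (2·δa)² = 100;  (2·δb)² = 54.8
δP = √(155) = 12.4 mm
P = 251 mm.

251 ± 12.4 mm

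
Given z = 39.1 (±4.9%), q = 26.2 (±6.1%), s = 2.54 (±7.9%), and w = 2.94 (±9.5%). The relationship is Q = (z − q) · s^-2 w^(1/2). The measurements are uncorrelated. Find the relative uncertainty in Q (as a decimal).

0.254

Let u = z − q = 12.9. δu = √(δz² + δq²) = √(3.67 + 2.55) = 2.49, so δu/u = 0.193.
Q is then a monomial in u, s, w:
δQ/Q = √((δu/u)² + (-2·δs/s)² + (½·δw/w)²) = √(0.0374 + 0.0250 + 0.00226) = 0.254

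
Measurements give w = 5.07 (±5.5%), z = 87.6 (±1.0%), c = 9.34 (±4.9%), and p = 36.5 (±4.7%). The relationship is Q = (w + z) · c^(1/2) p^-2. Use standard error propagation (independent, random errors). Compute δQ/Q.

Let u = w + z = 92.7. δu = √(δw² + δz²) = √(0.0778 + 0.767) = 0.919, so δu/u = 0.00992.
Q is then a monomial in u, c, p:
δQ/Q = √((δu/u)² + (½·δc/c)² + (-2·δp/p)²) = √(9.84e-05 + 0.000600 + 0.00884) = 0.0976

0.0976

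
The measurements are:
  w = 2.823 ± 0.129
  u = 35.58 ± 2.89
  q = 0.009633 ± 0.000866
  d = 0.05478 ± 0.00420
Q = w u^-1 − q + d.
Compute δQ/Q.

Let p = w·u^-1 = 0.07934. δp/p = √((1·δw/w)² + (-1·δu/u)²) = √(0.00209 + 0.00660) = 0.0932, so δp = 0.00739.
Q = p − q + d: δQ = √(δp² + δq² + δd²) = √(5.47e-05 + 7.5e-07 + 1.76e-05) = 0.00855
Q = 0.1245, so δQ/Q = 0.00855/0.1245 = 0.0687.

0.0687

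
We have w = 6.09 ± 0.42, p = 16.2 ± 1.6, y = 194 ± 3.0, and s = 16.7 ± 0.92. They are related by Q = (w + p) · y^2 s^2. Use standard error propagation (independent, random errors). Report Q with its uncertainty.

(2.34 ± 0.319) × 10^8

Let u = w + p = 22.3. δu = √(δw² + δp²) = √(0.176 + 2.56) = 1.65, so δu/u = 0.0742.
Q is then a monomial in u, y, s:
δQ/Q = √((δu/u)² + (2·δy/y)² + (2·δs/s)²) = √(0.00551 + 0.000957 + 0.0121) = 0.136
Q = 2.34e+08, so δQ = 0.136 × 2.34e+08 = 3.19e+07.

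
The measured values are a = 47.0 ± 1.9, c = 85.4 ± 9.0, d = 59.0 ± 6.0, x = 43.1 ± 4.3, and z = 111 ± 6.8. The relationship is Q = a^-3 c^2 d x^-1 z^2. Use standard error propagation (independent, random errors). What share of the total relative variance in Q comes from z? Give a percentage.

(δQ/Q)² = (-3·δa/a)² + (2·δc/c)² + (1·δd/d)² + (-1·δx/x)² + (2·δz/z)²
  a term: (-3×0.0404)² = 0.0147
  c term: (2×0.105)² = 0.0444
  d term: (1×0.102)² = 0.0103
  x term: (-1×0.0998)² = 0.00995
  z term: (2×0.0613)² = 0.0150
Total = 0.0944. Share from z = 0.0150/0.0944 = 0.159.

15.9%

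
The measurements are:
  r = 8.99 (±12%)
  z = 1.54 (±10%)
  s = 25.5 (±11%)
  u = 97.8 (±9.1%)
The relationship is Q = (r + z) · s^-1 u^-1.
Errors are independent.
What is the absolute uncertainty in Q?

Let w = r + z = 10.5. δw = √(δr² + δz²) = √(1.16 + 0.0237) = 1.09, so δw/w = 0.103.
Q is then a monomial in w, s, u:
δQ/Q = √((δw/w)² + (-1·δs/s)² + (-1·δu/u)²) = √(0.0107 + 0.0121 + 0.00828) = 0.176
Q = 0.00422, so δQ = 0.176 × 0.00422 = 0.000745.

0.000745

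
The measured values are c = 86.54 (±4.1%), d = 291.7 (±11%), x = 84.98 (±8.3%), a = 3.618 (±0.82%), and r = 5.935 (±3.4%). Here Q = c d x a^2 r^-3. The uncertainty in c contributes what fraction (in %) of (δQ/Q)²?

(δQ/Q)² = (1·δc/c)² + (1·δd/d)² + (1·δx/x)² + (2·δa/a)² + (-3·δr/r)²
  c term: (1×0.0410)² = 0.00168
  d term: (1×0.110)² = 0.0121
  x term: (1×0.0830)² = 0.00689
  a term: (2×0.00820)² = 0.000269
  r term: (-3×0.0340)² = 0.0104
Total = 0.0313. Share from c = 0.00168/0.0313 = 0.0536.

5.36%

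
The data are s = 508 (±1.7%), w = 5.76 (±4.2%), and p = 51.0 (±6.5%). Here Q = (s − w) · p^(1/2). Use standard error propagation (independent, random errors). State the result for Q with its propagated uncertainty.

Let u = s − w = 502. δu = √(δs² + δw²) = √(74.6 + 0.0585) = 8.64, so δu/u = 0.0172.
Q is then a monomial in u, p:
δQ/Q = √((δu/u)² + (½·δp/p)²) = √(0.000296 + 0.00106) = 0.0368
Q = 3590, so δQ = 0.0368 × 3590 = 132.

3590 ± 132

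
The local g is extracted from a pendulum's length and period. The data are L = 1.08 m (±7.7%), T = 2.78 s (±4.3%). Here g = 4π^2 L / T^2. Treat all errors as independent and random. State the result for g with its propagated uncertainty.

Each factor contributes (exponent × relative error)² to (δg/g)²:
  (1·δL/L)² = (1×0.0770)² = 0.00593;  (-2·δT/T)² = (-2×0.0430)² = 0.00740
δg/g = √(0.0133) = 0.115
g = 5.52 m/s^2, so δg = 0.115 × 5.52 = 0.637 m/s^2.

5.52 ± 0.637 m/s^2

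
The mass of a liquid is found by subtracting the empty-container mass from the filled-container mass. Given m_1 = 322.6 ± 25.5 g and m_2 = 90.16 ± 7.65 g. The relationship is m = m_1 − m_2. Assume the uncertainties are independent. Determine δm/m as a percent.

For a sum/difference, combine absolute errors in quadrature:
  (δm_1)² = 650;  (δm_2)² = 58.5
δm = √(709) = 26.6 g
m = 232.4 g, so δm/m = 26.6/232.4 = 0.115.

11.5%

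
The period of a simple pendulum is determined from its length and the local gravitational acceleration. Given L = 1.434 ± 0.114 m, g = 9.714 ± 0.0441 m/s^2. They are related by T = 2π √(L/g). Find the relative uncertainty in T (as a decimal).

0.0398

For a monomial T ∝ L^(1/2), g^(-1/2), fractional errors add in quadrature:
  (½·δL/L)² = (0.5×0.0795)² = 0.00158;  (−½·δg/g)² = (-0.5×0.00454)² = 5.15e-06
δT/T = √(0.00159) = 0.0398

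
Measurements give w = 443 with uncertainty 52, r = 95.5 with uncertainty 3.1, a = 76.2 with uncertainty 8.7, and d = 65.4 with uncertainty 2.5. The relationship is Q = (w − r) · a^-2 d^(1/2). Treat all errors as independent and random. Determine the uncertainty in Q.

Let u = w − r = 348. δu = √(δw² + δr²) = √(2700 + 9.61) = 52.1, so δu/u = 0.150.
Q is then a monomial in u, a, d:
δQ/Q = √((δu/u)² + (-2·δa/a)² + (½·δd/d)²) = √(0.0225 + 0.0521 + 0.000365) = 0.274
Q = 0.484, so δQ = 0.274 × 0.484 = 0.133.

0.133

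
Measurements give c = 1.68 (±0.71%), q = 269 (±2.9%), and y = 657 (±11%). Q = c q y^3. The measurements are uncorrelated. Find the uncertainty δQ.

4.25e+10

Q is a product of powers, so relative uncertainties combine in quadrature:
  (1·δc/c)² = (1×0.00710)² = 5.04e-05;  (1·δq/q)² = (1×0.0290)² = 0.000841;  (3·δy/y)² = (3×0.110)² = 0.109
δQ/Q = √(0.110) = 0.331
Q = 1.28e+11, so δQ = 0.331 × 1.28e+11 = 4.25e+10.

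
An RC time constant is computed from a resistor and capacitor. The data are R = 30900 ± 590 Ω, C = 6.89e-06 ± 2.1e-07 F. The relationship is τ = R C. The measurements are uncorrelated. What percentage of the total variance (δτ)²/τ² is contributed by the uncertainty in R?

28.2%

(δτ/τ)² = (1·δR/R)² + (1·δC/C)²
  R term: (1×0.0191)² = 0.000365
  C term: (1×0.0305)² = 0.000929
Total = 0.00129. Share from R = 0.000365/0.00129 = 0.282.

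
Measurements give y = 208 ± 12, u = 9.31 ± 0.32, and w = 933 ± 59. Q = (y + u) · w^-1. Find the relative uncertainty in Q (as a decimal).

0.0840

Let h = y + u = 217. δh = √(δy² + δu²) = √(144 + 0.102) = 12.0, so δh/h = 0.0552.
Q is then a monomial in h, w:
δQ/Q = √((δh/h)² + (-1·δw/w)²) = √(0.00305 + 0.00400) = 0.0840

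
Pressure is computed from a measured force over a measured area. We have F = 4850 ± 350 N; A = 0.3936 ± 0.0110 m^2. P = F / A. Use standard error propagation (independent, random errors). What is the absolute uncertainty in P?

For a monomial P ∝ F, A^-1, fractional errors add in quadrature:
  (1·δF/F)² = (1×0.0722)² = 0.00521;  (-1·δA/A)² = (-1×0.0279)² = 0.000781
δP/P = √(0.00599) = 0.0774
P = 12320 Pa, so δP = 0.0774 × 12320 = 954 Pa.

954 Pa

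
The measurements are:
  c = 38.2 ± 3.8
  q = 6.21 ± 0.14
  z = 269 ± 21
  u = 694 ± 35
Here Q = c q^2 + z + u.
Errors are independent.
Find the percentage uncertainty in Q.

Let p = c·q^2 = 1470. δp/p = √((1·δc/c)² + (2·δq/q)²) = √(0.00990 + 0.00203) = 0.109, so δp = 161.
Q = p + z + u: δQ = √(δp² + δz² + δu²) = √(25900 + 441 + 1220) = 166
Q = 2440, so δQ/Q = 166/2440 = 0.0681.

6.81%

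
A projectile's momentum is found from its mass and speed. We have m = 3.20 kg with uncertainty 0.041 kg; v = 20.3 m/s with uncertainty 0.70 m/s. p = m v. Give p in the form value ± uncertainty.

65.0 ± 2.39 kg·m/s

Products/powers → add relative errors in quadrature, weighted by exponent:
  (1·δm/m)² = (1×0.0128)² = 0.000164;  (1·δv/v)² = (1×0.0345)² = 0.00119
δp/p = √(0.00135) = 0.0368
p = 65.0 kg·m/s, so δp = 0.0368 × 65.0 = 2.39 kg·m/s.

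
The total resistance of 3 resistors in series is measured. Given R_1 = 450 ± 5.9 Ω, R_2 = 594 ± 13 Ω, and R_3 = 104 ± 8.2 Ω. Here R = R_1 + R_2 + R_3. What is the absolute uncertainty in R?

Absolute uncertainties add in quadrature for a linear combination:
  (δR_1)² = 34.8;  (δR_2)² = 169;  (δR_3)² = 67.2
δR = √(271) = 16.5 Ω

16.5 Ω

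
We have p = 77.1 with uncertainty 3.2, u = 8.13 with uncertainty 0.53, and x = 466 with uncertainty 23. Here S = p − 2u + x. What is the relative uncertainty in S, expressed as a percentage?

4.41%

Each term contributes (cᵢ δxᵢ)² to (δS)²:
  (δp)² = 10.2;  (2·δu)² = 1.12;  (δx)² = 529
δS = √(540) = 23.2
S = 527, so δS/S = 23.2/527 = 0.0441.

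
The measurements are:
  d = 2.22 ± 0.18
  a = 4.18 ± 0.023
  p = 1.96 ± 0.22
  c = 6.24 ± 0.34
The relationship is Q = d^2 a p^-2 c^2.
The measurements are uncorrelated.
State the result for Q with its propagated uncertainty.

For a monomial Q ∝ d^2, a, p^-2, c^2, fractional errors add in quadrature:
  (2·δd/d)² = (2×0.0811)² = 0.0263;  (1·δa/a)² = (1×0.00550)² = 3.03e-05;  (-2·δp/p)² = (-2×0.112)² = 0.0504;  (2·δc/c)² = (2×0.0545)² = 0.0119
δQ/Q = √(0.0886) = 0.298
Q = 209, so δQ = 0.298 × 209 = 62.2.

209 ± 62.2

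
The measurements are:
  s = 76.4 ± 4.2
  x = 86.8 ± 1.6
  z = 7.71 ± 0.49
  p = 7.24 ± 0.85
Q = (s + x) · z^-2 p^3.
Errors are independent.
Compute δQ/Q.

Let u = s + x = 163. δu = √(δs² + δx²) = √(17.6 + 2.56) = 4.49, so δu/u = 0.0275.
Q is then a monomial in u, z, p:
δQ/Q = √((δu/u)² + (-2·δz/z)² + (3·δp/p)²) = √(0.000758 + 0.0162 + 0.124) = 0.375

0.375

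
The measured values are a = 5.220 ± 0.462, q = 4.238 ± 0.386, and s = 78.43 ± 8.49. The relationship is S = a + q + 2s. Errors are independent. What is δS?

17.0

Absolute uncertainties add in quadrature for a linear combination:
  (δa)² = 0.213;  (δq)² = 0.149;  (2·δs)² = 288
δS = √(289) = 17.0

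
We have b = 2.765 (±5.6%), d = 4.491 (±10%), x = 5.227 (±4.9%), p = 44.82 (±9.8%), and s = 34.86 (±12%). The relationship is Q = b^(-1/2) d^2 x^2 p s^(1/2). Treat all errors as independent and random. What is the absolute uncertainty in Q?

For a monomial Q ∝ b^(-1/2), d^2, x^2, p, s^(1/2), fractional errors add in quadrature:
  (−½·δb/b)² = (-0.5×0.0560)² = 0.000784;  (2·δd/d)² = (2×0.100)² = 0.0400;  (2·δx/x)² = (2×0.0490)² = 0.00960;  (1·δp/p)² = (1×0.0980)² = 0.00960;  (½·δs/s)² = (0.5×0.120)² = 0.00360
δQ/Q = √(0.0636) = 0.252
Q = 87700, so δQ = 0.252 × 87700 = 22100.

22100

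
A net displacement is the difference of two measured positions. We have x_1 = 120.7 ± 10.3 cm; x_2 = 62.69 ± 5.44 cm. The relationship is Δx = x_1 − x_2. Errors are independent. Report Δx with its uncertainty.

For a sum/difference, combine absolute errors in quadrature:
  (δx_1)² = 106;  (δx_2)² = 29.6
δΔx = √(136) = 11.6 cm
Δx = 58.01 cm.

58.01 ± 11.6 cm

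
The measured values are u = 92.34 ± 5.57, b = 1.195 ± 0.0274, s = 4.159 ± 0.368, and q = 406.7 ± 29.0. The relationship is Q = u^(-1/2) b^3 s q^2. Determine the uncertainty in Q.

22500

Q is a product of powers, so relative uncertainties combine in quadrature:
  (−½·δu/u)² = (-0.5×0.0603)² = 0.000910;  (3·δb/b)² = (3×0.0229)² = 0.00473;  (1·δs/s)² = (1×0.0885)² = 0.00783;  (2·δq/q)² = (2×0.0713)² = 0.0203
δQ/Q = √(0.0338) = 0.184
Q = 122200, so δQ = 0.184 × 122200 = 22500.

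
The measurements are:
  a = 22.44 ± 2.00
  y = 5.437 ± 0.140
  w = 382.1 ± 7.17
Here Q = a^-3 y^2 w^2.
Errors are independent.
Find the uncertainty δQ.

Each factor contributes (exponent × relative error)² to (δQ/Q)²:
  (-3·δa/a)² = (-3×0.0891)² = 0.0715;  (2·δy/y)² = (2×0.0257)² = 0.00265;  (2·δw/w)² = (2×0.0188)² = 0.00141
δQ/Q = √(0.0756) = 0.275
Q = 381.9, so δQ = 0.275 × 381.9 = 105.

105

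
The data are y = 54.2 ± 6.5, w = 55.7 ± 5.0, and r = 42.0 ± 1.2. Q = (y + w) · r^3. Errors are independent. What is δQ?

9.25e+05

Let u = y + w = 110. δu = √(δy² + δw²) = √(42.2 + 25.0) = 8.20, so δu/u = 0.0746.
Q is then a monomial in u, r:
δQ/Q = √((δu/u)² + (3·δr/r)²) = √(0.00557 + 0.00735) = 0.114
Q = 8.14e+06, so δQ = 0.114 × 8.14e+06 = 9.25e+05.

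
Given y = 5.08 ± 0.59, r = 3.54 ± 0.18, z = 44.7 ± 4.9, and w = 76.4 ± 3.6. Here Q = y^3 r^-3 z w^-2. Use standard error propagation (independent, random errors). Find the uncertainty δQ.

0.00921

Each factor contributes (exponent × relative error)² to (δQ/Q)²:
  (3·δy/y)² = (3×0.116)² = 0.121;  (-3·δr/r)² = (-3×0.0508)² = 0.0233;  (1·δz/z)² = (1×0.110)² = 0.0120;  (-2·δw/w)² = (-2×0.0471)² = 0.00888
δQ/Q = √(0.166) = 0.407
Q = 0.0226, so δQ = 0.407 × 0.0226 = 0.00921.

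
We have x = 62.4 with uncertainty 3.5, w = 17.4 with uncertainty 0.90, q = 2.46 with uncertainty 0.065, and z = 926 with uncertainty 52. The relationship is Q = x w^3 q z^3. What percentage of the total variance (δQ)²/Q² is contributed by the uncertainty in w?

(δQ/Q)² = (1·δx/x)² + (3·δw/w)² + (1·δq/q)² + (3·δz/z)²
  x term: (1×0.0561)² = 0.00315
  w term: (3×0.0517)² = 0.0241
  q term: (1×0.0264)² = 0.000698
  z term: (3×0.0562)² = 0.0284
Total = 0.0563. Share from w = 0.0241/0.0563 = 0.428.

42.8%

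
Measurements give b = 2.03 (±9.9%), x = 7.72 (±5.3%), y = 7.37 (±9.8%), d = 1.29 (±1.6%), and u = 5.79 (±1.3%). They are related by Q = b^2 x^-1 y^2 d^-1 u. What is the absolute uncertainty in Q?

37.0

Products/powers → add relative errors in quadrature, weighted by exponent:
  (2·δb/b)² = (2×0.0990)² = 0.0392;  (-1·δx/x)² = (-1×0.0530)² = 0.00281;  (2·δy/y)² = (2×0.0980)² = 0.0384;  (-1·δd/d)² = (-1×0.0160)² = 0.000256;  (1·δu/u)² = (1×0.0130)² = 0.000169
δQ/Q = √(0.0809) = 0.284
Q = 130, so δQ = 0.284 × 130 = 37.0.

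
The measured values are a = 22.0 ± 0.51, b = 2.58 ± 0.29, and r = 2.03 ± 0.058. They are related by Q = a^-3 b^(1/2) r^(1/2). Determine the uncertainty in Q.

1.95e-05

Relative error in a monomial: (δQ/Q)² = Σ (nᵢ · δxᵢ/xᵢ)².
  (-3·δa/a)² = (-3×0.0232)² = 0.00484;  (½·δb/b)² = (0.5×0.112)² = 0.00316;  (½·δr/r)² = (0.5×0.0286)² = 0.000204
δQ/Q = √(0.00820) = 0.0905
Q = 0.000215, so δQ = 0.0905 × 0.000215 = 1.95e-05.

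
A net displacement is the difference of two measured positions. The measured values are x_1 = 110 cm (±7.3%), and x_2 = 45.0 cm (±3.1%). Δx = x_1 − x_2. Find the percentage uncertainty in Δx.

Δx is a linear combination, so absolute uncertainties add in quadrature:
  (δx_1)² = 64.5;  (δx_2)² = 1.95
δΔx = √(66.4) = 8.15 cm
Δx = 65.0 cm, so δΔx/Δx = 8.15/65.0 = 0.125.

12.5%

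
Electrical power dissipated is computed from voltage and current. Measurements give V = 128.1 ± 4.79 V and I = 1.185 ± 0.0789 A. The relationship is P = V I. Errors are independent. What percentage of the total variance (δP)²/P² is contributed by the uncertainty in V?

24.0%

(δP/P)² = (1·δV/V)² + (1·δI/I)²
  V term: (1×0.0374)² = 0.00140
  I term: (1×0.0666)² = 0.00443
Total = 0.00583. Share from V = 0.00140/0.00583 = 0.240.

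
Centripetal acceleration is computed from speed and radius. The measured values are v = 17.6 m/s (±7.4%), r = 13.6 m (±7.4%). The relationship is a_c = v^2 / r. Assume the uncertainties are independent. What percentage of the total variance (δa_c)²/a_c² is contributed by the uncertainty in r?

20.0%

(δa_c/a_c)² = (2·δv/v)² + (-1·δr/r)²
  v term: (2×0.0740)² = 0.0219
  r term: (-1×0.0740)² = 0.00548
Total = 0.0274. Share from r = 0.00548/0.0274 = 0.200.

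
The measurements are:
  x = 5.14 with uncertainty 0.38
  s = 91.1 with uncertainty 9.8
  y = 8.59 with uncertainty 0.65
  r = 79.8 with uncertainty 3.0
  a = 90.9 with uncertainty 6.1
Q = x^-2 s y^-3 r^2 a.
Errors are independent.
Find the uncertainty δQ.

For a monomial Q ∝ x^-2, s, y^-3, r^2, a, fractional errors add in quadrature:
  (-2·δx/x)² = (-2×0.0739)² = 0.0219;  (1·δs/s)² = (1×0.108)² = 0.0116;  (-3·δy/y)² = (-3×0.0757)² = 0.0515;  (2·δr/r)² = (2×0.0376)² = 0.00565;  (1·δa/a)² = (1×0.0671)² = 0.00450
δQ/Q = √(0.0951) = 0.308
Q = 3150, so δQ = 0.308 × 3150 = 971.

971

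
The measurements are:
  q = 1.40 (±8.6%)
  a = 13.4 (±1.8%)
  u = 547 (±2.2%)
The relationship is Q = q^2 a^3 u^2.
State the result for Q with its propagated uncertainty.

(1.41 ± 0.262) × 10^9

For a monomial Q ∝ q^2, a^3, u^2, fractional errors add in quadrature:
  (2·δq/q)² = (2×0.0860)² = 0.0296;  (3·δa/a)² = (3×0.0180)² = 0.00292;  (2·δu/u)² = (2×0.0220)² = 0.00194
δQ/Q = √(0.0344) = 0.186
Q = 1.41e+09, so δQ = 0.186 × 1.41e+09 = 2.62e+08.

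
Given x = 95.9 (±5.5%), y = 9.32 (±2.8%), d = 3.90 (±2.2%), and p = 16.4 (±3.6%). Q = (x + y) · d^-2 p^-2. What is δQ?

Let u = x + y = 105. δu = √(δx² + δy²) = √(27.8 + 0.0681) = 5.28, so δu/u = 0.0502.
Q is then a monomial in u, d, p:
δQ/Q = √((δu/u)² + (-2·δd/d)² + (-2·δp/p)²) = √(0.00252 + 0.00194 + 0.00518) = 0.0982
Q = 0.0257, so δQ = 0.0982 × 0.0257 = 0.00253.

0.00253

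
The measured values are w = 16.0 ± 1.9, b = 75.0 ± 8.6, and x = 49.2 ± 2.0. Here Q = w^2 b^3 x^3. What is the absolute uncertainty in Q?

Q is a product of powers, so relative uncertainties combine in quadrature:
  (2·δw/w)² = (2×0.119)² = 0.0564;  (3·δb/b)² = (3×0.115)² = 0.118;  (3·δx/x)² = (3×0.0407)² = 0.0149
δQ/Q = √(0.190) = 0.435
Q = 1.29e+13, so δQ = 0.435 × 1.29e+13 = 5.6e+12.

5.6e+12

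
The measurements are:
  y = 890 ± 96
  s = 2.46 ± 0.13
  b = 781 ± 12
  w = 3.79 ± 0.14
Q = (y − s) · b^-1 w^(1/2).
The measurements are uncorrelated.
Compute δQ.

0.245

Let u = y − s = 888. δu = √(δy² + δs²) = √(9220 + 0.0169) = 96.0, so δu/u = 0.108.
Q is then a monomial in u, b, w:
δQ/Q = √((δu/u)² + (-1·δb/b)² + (½·δw/w)²) = √(0.0117 + 0.000236 + 0.000341) = 0.111
Q = 2.21, so δQ = 0.111 × 2.21 = 0.245.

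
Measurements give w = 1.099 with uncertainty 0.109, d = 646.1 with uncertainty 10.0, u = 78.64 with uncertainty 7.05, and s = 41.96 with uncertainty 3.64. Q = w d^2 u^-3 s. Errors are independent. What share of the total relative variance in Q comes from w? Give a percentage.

10.9%

(δQ/Q)² = (1·δw/w)² + (2·δd/d)² + (-3·δu/u)² + (1·δs/s)²
  w term: (1×0.0992)² = 0.00984
  d term: (2×0.0155)² = 0.000958
  u term: (-3×0.0896)² = 0.0723
  s term: (1×0.0867)² = 0.00753
Total = 0.0907. Share from w = 0.00984/0.0907 = 0.109.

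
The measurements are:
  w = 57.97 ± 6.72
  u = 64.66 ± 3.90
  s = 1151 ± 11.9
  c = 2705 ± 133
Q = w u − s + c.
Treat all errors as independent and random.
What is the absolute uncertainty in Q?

Let p = w·u = 3748. δp/p = √((1·δw/w)² + (1·δu/u)²) = √(0.0134 + 0.00364) = 0.131, so δp = 490.
Q = p − s + c: δQ = √(δp² + δs² + δc²) = √(2.4e+05 + 142 + 17700) = 508

508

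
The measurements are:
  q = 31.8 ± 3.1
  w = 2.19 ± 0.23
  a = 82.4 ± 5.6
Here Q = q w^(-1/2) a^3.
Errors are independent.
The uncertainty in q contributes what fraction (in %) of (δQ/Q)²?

(δQ/Q)² = (1·δq/q)² + (−½·δw/w)² + (3·δa/a)²
  q term: (1×0.0975)² = 0.00950
  w term: (-0.5×0.105)² = 0.00276
  a term: (3×0.0680)² = 0.0416
Total = 0.0538. Share from q = 0.00950/0.0538 = 0.177.

17.7%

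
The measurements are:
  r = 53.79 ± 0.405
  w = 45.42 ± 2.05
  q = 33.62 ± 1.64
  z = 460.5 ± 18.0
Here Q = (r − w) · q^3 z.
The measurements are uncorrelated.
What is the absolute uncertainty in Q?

Let u = r − w = 8.370. δu = √(δr² + δw²) = √(0.164 + 4.20) = 2.09, so δu/u = 0.250.
Q is then a monomial in u, q, z:
δQ/Q = √((δu/u)² + (3·δq/q)² + (1·δz/z)²) = √(0.0623 + 0.0214 + 0.00153) = 0.292
Q = 1.465e+08, so δQ = 0.292 × 1.465e+08 = 4.28e+07.

4.28e+07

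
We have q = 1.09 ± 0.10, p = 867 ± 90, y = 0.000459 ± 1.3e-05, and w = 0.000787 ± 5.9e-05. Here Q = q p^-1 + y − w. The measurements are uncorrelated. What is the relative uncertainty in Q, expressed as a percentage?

Let h = q·p^-1 = 0.00126. δh/h = √((1·δq/q)² + (-1·δp/p)²) = √(0.00842 + 0.0108) = 0.139, so δh = 0.000174.
Q = h + y − w: δQ = √(δh² + δy² + δw²) = √(3.03e-08 + 1.69e-10 + 3.48e-09) = 0.000184
Q = 0.000929, so δQ/Q = 0.000184/0.000929 = 0.198.

19.8%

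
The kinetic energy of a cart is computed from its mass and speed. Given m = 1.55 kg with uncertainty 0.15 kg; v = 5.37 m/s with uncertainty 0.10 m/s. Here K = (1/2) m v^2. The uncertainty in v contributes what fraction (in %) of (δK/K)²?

(δK/K)² = (1·δm/m)² + (2·δv/v)²
  m term: (1×0.0968)² = 0.00937
  v term: (2×0.0186)² = 0.00139
Total = 0.0108. Share from v = 0.00139/0.0108 = 0.129.

12.9%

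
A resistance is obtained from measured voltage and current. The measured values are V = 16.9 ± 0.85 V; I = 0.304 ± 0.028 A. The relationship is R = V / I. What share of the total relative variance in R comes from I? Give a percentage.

(δR/R)² = (1·δV/V)² + (-1·δI/I)²
  V term: (1×0.0503)² = 0.00253
  I term: (-1×0.0921)² = 0.00848
Total = 0.0110. Share from I = 0.00848/0.0110 = 0.770.

77.0%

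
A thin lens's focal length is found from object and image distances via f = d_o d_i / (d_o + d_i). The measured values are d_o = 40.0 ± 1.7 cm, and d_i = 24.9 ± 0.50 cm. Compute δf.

∂f/∂d_o = (d_i/(d_o+d_i))² = 0.147;  ∂f/∂d_i = (d_o/(d_o+d_i))² = 0.380
δf = √((∂f/∂d_o · δd_o)² + (∂f/∂d_i · δd_i)²) = √(0.0626 + 0.0361) = 0.314 cm

0.314 cm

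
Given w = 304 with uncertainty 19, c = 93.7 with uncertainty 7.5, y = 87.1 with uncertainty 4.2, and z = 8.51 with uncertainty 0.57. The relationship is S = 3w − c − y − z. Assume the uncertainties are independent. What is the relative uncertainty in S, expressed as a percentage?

7.98%

Absolute uncertainties add in quadrature for a linear combination:
  (3·δw)² = 3250;  (δc)² = 56.2;  (δy)² = 17.6;  (δz)² = 0.325
δS = √(3320) = 57.6
S = 723, so δS/S = 57.6/723 = 0.0798.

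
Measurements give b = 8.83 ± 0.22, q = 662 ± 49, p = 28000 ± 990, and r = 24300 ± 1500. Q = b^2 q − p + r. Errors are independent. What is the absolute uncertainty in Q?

Let w = b^2·q = 51600. δw/w = √((2·δb/b)² + (1·δq/q)²) = √(0.00248 + 0.00548) = 0.0892, so δw = 4610.
Q = w − p + r: δQ = √(δw² + δp² + δr²) = √(2.12e+07 + 9.8e+05 + 2.25e+06) = 4940

4940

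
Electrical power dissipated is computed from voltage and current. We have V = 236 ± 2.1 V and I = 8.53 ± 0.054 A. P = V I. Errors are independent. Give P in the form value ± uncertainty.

2010 ± 22.0 W

Products/powers → add relative errors in quadrature, weighted by exponent:
  (1·δV/V)² = (1×0.00890)² = 7.92e-05;  (1·δI/I)² = (1×0.00633)² = 4.01e-05
δP/P = √(0.000119) = 0.0109
P = 2010 W, so δP = 0.0109 × 2010 = 22.0 W.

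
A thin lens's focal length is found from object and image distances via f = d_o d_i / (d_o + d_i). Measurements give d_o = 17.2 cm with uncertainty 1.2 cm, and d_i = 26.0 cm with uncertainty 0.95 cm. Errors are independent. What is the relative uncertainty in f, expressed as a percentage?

∂f/∂d_o = (d_i/(d_o+d_i))² = 0.362;  ∂f/∂d_i = (d_o/(d_o+d_i))² = 0.159
δf = √((∂f/∂d_o · δd_o)² + (∂f/∂d_i · δd_i)²) = √(0.189 + 0.0227) = 0.460 cm
f = 10.4 cm, so δf/f = 0.460/10.4 = 0.0444.

4.44%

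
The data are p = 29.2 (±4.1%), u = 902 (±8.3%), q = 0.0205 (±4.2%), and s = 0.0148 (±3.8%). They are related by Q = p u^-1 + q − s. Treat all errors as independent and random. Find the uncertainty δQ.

0.00317

Let w = p·u^-1 = 0.0324. δw/w = √((1·δp/p)² + (-1·δu/u)²) = √(0.00168 + 0.00689) = 0.0926, so δw = 0.00300.
Q = w + q − s: δQ = √(δw² + δq² + δs²) = √(8.98e-06 + 7.41e-07 + 3.16e-07) = 0.00317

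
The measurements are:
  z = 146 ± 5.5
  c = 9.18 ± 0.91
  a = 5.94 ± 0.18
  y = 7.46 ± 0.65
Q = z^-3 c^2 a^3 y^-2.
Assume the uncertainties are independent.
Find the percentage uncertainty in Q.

Relative error in a monomial: (δQ/Q)² = Σ (nᵢ · δxᵢ/xᵢ)².
  (-3·δz/z)² = (-3×0.0377)² = 0.0128;  (2·δc/c)² = (2×0.0991)² = 0.0393;  (3·δa/a)² = (3×0.0303)² = 0.00826;  (-2·δy/y)² = (-2×0.0871)² = 0.0304
δQ/Q = √(0.0907) = 0.301

30.1%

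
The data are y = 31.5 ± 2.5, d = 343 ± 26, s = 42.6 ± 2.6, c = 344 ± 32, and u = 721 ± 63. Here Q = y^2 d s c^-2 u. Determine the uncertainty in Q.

24500

Each factor contributes (exponent × relative error)² to (δQ/Q)²:
  (2·δy/y)² = (2×0.0794)² = 0.0252;  (1·δd/d)² = (1×0.0758)² = 0.00575;  (1·δs/s)² = (1×0.0610)² = 0.00373;  (-2·δc/c)² = (-2×0.0930)² = 0.0346;  (1·δu/u)² = (1×0.0874)² = 0.00764
δQ/Q = √(0.0769) = 0.277
Q = 88300, so δQ = 0.277 × 88300 = 24500.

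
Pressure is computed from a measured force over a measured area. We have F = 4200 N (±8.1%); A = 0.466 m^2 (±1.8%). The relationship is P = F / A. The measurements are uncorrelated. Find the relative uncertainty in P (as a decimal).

P is a product of powers, so relative uncertainties combine in quadrature:
  (1·δF/F)² = (1×0.0810)² = 0.00656;  (-1·δA/A)² = (-1×0.0180)² = 0.000324
δP/P = √(0.00689) = 0.0830

0.0830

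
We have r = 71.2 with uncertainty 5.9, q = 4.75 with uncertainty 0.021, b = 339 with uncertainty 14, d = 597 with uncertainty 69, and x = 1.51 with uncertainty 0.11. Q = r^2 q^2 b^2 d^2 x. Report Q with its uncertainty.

Q is a product of powers, so relative uncertainties combine in quadrature:
  (2·δr/r)² = (2×0.0829)² = 0.0275;  (2·δq/q)² = (2×0.00442)² = 7.82e-05;  (2·δb/b)² = (2×0.0413)² = 0.00682;  (2·δd/d)² = (2×0.116)² = 0.0534;  (1·δx/x)² = (1×0.0728)² = 0.00531
δQ/Q = √(0.0931) = 0.305
Q = 7.07e+15, so δQ = 0.305 × 7.07e+15 = 2.16e+15.

(7.07 ± 2.16) × 10^15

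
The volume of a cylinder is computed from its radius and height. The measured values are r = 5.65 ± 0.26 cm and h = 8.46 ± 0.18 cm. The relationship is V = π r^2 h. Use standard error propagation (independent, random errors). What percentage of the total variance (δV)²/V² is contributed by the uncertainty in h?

(δV/V)² = (2·δr/r)² + (1·δh/h)²
  r term: (2×0.0460)² = 0.00847
  h term: (1×0.0213)² = 0.000453
Total = 0.00892. Share from h = 0.000453/0.00892 = 0.0507.

5.07%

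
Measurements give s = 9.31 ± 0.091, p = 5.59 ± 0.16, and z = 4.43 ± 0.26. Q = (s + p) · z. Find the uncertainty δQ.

Let u = s + p = 14.9. δu = √(δs² + δp²) = √(0.00828 + 0.0256) = 0.184, so δu/u = 0.0124.
Q is then a monomial in u, z:
δQ/Q = √((δu/u)² + (1·δz/z)²) = √(0.000153 + 0.00344) = 0.0600
Q = 66.0, so δQ = 0.0600 × 66.0 = 3.96.

3.96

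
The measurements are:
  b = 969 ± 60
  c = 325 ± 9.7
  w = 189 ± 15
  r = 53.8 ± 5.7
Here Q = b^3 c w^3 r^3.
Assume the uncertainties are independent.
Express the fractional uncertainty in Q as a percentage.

43.9%

Relative error in a monomial: (δQ/Q)² = Σ (nᵢ · δxᵢ/xᵢ)².
  (3·δb/b)² = (3×0.0619)² = 0.0345;  (1·δc/c)² = (1×0.0298)² = 0.000891;  (3·δw/w)² = (3×0.0794)² = 0.0567;  (3·δr/r)² = (3×0.106)² = 0.101
δQ/Q = √(0.193) = 0.439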